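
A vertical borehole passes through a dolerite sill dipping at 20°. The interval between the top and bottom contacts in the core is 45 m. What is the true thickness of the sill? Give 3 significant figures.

42.3 m

True thickness t = h · cos(dip) = 45 × cos 20°
t = 45 × 0.9397 = 42.286 m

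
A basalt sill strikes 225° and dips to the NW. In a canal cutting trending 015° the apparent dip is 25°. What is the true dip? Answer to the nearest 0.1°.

43.0°

The section is 30° from the strike.
tan(true dip) = tan 25° / sin 30° = 0.9326
true dip = arctan 0.9326 = 43.00°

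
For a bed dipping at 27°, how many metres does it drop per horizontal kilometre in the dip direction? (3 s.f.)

510 m

drop per km = 1000 × tan 27° = 1000 × 0.5095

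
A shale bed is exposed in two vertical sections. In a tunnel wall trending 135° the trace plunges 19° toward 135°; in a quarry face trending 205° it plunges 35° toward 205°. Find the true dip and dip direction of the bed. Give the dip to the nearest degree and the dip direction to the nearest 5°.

true dip 35°, dip direction 195°

Each apparent-dip line lies in the plane. As unit vectors (x east, y north, z up), v₁ plunges 19°→135° and v₂ plunges 35°→205°.
Cross product v₁ × v₂ gives the pole to the plane: n ∝ (-0.142, -0.496, 0.728).
True dip = arccos(n_z / |n|) = arccos(0.8158) = 35.3°.
The horizontal component of n points toward azimuth atan2(n_x, n_y) = 196°, the dip direction.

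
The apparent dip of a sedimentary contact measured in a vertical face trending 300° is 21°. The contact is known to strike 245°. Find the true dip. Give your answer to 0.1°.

The section is 55° from the strike.
tan(true dip) = tan 21° / sin 55° = 0.4686
δ = arctan(0.4686) = 25.11°

25.1°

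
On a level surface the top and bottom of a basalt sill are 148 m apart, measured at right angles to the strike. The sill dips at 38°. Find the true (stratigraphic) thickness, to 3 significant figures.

True thickness t = w · sin(dip) = 148 × sin 38°
t = 148 × 0.6157 = 91.118 m

91.1 m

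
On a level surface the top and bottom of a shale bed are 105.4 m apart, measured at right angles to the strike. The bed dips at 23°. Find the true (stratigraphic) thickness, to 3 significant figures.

41.2 m

True thickness t = w · sin(dip) = 105.4 × sin 23°
t = 105.4 × 0.3907 = 41.183 m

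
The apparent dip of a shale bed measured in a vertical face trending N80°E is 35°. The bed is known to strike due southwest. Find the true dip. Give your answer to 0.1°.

β = acute angle between strike due southwest and section N80°E = 35°.
tan(true dip) = tan 35° / sin 35° = 1.2208
δ = arctan(1.2208) = 50.68°

50.7°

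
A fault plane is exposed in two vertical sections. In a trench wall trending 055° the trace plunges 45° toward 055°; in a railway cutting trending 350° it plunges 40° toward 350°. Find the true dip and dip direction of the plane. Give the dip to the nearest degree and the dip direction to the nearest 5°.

true dip 48°, dip direction 030°

Each apparent-dip line lies in the plane. As unit vectors (x east, y north, z up), v₁ plunges 45°→055° and v₂ plunges 40°→350°.
Cross product v₁ × v₂ gives the pole to the plane: n ∝ (0.273, 0.466, 0.491).
Dip δ = arctan(|n_h|/n_z) = arctan(0.540/0.491) = 47.7°.
Dip direction = azimuth of (n_x, n_y) = atan2(0.273, 0.466) = 30°.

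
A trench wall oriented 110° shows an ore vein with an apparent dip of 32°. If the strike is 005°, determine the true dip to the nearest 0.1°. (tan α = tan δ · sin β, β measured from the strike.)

The section is 75° from the strike.
tan(true dip) = tan 32° / sin 75° = 0.6469
δ = arctan(0.6469) = 32.90°

32.9°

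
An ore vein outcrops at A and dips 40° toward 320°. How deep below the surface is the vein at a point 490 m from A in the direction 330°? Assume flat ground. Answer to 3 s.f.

The hole lies 10° from the dip direction, so the down-dip offset is 490 × cos 10° = 482.56 m.
Depth = down-dip offset × tan(dip) = 482.56 × tan 40° = 482.56 × 0.8391
Depth = 404.91 m

405 m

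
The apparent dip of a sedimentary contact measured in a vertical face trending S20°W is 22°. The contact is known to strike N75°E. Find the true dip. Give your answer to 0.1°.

The section is 55° from the strike.
tan δ = tan α / sin β = tan 22° / sin 55° = 0.4040 / 0.8192 = 0.4932
δ = arctan(0.4932) = 26.25°

26.3°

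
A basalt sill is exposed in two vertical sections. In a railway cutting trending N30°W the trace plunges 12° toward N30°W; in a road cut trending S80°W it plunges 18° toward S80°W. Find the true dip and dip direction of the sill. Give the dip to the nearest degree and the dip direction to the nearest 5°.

true dip 19°, dip direction 280°

Each apparent-dip line lies in the plane. As unit vectors (x east, y north, z up), v₁ plunges 12°→N30°W and v₂ plunges 18°→S80°W.
n = v₁ × v₂ = (-0.296, 0.044, 0.874) (taken with n_z > 0).
True dip = arccos(n_z / |n|) = arccos(0.9461) = 18.9°.
Dip direction = azimuth of (n_x, n_y) = atan2(-0.296, 0.044) = 278°.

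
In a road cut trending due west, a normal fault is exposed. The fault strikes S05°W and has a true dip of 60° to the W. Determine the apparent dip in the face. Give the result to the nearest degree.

60°

Angle between strike (S05°W) and section (due west): β = 85°.
tan(apparent dip) = tan 60° · sin 85° = 1.7255
apparent dip = arctan 1.7255 = 59.91°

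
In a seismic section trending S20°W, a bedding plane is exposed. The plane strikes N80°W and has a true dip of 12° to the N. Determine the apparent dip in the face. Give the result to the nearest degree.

12°

Angle between strike (N80°W) and section (S20°W): β = 80°.
tan(apparent dip) = tan 12° · sin 80° = 0.2093
α = arctan(0.2093) = 11.82°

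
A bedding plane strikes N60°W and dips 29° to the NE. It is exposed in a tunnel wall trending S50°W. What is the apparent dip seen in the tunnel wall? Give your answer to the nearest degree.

28°

Angle between strike (N60°W) and section (S50°W): β = 70°.
tan α = tan 29° × sin 70° = 0.5543 × 0.9397 = 0.5209
apparent dip = arctan 0.5209 = 27.51°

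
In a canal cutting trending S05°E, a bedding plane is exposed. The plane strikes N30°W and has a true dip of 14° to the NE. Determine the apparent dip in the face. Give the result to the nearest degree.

6°

The strike is N30°W and the section trends S05°E; the acute angle between them is β = 25°.
tan α = tan 14° × sin 25° = 0.2493 × 0.4226 = 0.1054
α = arctan(0.1054) = 6.02°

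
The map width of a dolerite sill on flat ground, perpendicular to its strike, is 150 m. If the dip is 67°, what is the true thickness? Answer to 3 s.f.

138 m

True thickness t = w · sin(dip) = 150 × sin 67°
t = 150 × 0.9205 = 138.076 m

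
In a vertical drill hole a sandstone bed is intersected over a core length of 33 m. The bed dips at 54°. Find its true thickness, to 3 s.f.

True thickness t = h · cos(dip) = 33 × cos 54°
t = 33 × 0.5878 = 19.397 m

19.4 m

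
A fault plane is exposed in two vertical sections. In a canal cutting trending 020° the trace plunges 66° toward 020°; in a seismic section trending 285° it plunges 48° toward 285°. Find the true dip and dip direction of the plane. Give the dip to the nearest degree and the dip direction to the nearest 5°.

true dip 69°, dip direction 350°

Represent each trace as a vector plunging at its apparent dip toward its trend (east-north-up frame): v₁ = (0.139, 0.382, -0.914), v₂ = (-0.646, 0.173, -0.743).
n = v₁ × v₂ = (-0.126, 0.694, 0.271) (taken with n_z > 0).
tan δ = √(n_x²+n_y²)/n_z = 0.705/0.271, so δ = 69.0°.
Dip direction = azimuth of (n_x, n_y) = atan2(-0.126, 0.694) = 350°.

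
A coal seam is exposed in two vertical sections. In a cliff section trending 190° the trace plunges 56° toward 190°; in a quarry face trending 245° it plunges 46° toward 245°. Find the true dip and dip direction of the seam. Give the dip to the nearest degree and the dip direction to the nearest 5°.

true dip 56°, dip direction 200°

The two traces are lines in the plane: v₁ = (sin 190°·cos 56°, cos 190°·cos 56°, −sin 56°), v₂ = (sin 245°·cos 46°, cos 245°·cos 46°, −sin 46°).
The plane normal is n = v₁ × v₂ ∝ (-0.153, -0.452, 0.318).
tan δ = √(n_x²+n_y²)/n_z = 0.477/0.318, so δ = 56.3°.
Dip direction = atan2(-0.153, -0.452) = 199° (azimuth of n's horizontal projection).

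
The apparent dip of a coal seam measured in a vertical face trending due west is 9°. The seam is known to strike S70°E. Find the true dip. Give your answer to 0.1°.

The section is 20° from the strike.
tan(true dip) = tan 9° / sin 20° = 0.4631
true dip = arctan 0.4631 = 24.85°

24.8°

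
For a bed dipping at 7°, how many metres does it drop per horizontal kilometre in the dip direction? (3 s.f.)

drop per km = 1000 × tan 7° = 1000 × 0.1228

123 m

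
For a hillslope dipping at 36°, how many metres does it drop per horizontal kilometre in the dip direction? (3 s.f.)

727 m

drop per km = 1000 × tan 36° = 1000 × 0.7265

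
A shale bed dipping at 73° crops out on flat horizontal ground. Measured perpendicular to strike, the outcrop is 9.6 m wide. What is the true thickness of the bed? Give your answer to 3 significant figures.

True thickness t = w · sin(dip) = 9.6 × sin 73°
t = 9.6 × 0.9563 = 9.181 m

9.18 m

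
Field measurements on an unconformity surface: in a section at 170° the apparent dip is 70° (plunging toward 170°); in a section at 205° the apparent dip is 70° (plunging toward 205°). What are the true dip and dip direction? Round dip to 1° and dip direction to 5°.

true dip 71°, dip direction 190°

Represent each trace as a vector plunging at its apparent dip toward its trend (east-north-up frame): v₁ = (0.059, -0.337, -0.940), v₂ = (-0.145, -0.310, -0.940).
The plane normal is n = v₁ × v₂ ∝ (-0.025, -0.192, 0.067).
Dip δ = arctan(|n_h|/n_z) = arctan(0.193/0.067) = 70.9°.
Dip direction = atan2(-0.025, -0.192) = 188° (azimuth of n's horizontal projection).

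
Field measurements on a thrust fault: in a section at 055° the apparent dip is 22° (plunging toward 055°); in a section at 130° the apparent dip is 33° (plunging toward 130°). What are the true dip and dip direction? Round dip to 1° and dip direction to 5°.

true dip 35°, dip direction 110°

The two traces are lines in the plane: v₁ = (sin 55°·cos 22°, cos 55°·cos 22°, −sin 22°), v₂ = (sin 130°·cos 33°, cos 130°·cos 33°, −sin 33°).
The plane normal is n = v₁ × v₂ ∝ (0.492, -0.173, 0.751).
Dip δ = arctan(|n_h|/n_z) = arctan(0.521/0.751) = 34.8°.
Dip direction = atan2(0.492, -0.173) = 109° (azimuth of n's horizontal projection).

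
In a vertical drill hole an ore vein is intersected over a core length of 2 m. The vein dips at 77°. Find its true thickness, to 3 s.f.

True thickness t = h · cos(dip) = 2 × cos 77°
t = 2 × 0.2250 = 0.450 m

0.450 m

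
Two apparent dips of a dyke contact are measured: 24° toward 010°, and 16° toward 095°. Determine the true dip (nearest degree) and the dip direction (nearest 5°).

true dip 27°, dip direction 040°

The two traces are lines in the plane: v₁ = (sin 10°·cos 24°, cos 10°·cos 24°, −sin 24°), v₂ = (sin 95°·cos 16°, cos 95°·cos 16°, −sin 16°).
Cross product v₁ × v₂ gives the pole to the plane: n ∝ (0.282, 0.346, 0.875).
True dip = arccos(n_z / |n|) = arccos(0.8908) = 27.0°.
The horizontal component of n points toward azimuth atan2(n_x, n_y) = 39°, the dip direction.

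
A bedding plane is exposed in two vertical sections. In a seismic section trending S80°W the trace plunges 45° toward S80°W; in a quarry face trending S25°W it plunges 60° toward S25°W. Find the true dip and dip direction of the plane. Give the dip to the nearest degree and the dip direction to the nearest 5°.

The two traces are lines in the plane: v₁ = (sin 260°·cos 45°, cos 260°·cos 45°, −sin 45°), v₂ = (sin 205°·cos 60°, cos 205°·cos 60°, −sin 60°).
Cross product v₁ × v₂ gives the pole to the plane: n ∝ (-0.214, -0.454, 0.290).
True dip = arccos(n_z / |n|) = arccos(0.5000) = 60.0°.
The horizontal component of n points toward azimuth atan2(n_x, n_y) = 205°, the dip direction.

true dip 60°, dip direction 205°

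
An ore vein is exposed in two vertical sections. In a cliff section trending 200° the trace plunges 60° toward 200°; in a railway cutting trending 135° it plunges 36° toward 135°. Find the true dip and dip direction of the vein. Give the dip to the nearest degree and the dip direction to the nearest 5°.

Each apparent-dip line lies in the plane. As unit vectors (x east, y north, z up), v₁ plunges 60°→200° and v₂ plunges 36°→135°.
Cross product v₁ × v₂ gives the pole to the plane: n ∝ (-0.219, -0.596, 0.367).
tan δ = √(n_x²+n_y²)/n_z = 0.635/0.367, so δ = 60.0°.
The horizontal component of n points toward azimuth atan2(n_x, n_y) = 200°, the dip direction.

true dip 60°, dip direction 200°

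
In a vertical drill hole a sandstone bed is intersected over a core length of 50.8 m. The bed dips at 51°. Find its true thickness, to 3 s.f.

True thickness t = h · cos(dip) = 50.8 × cos 51°
t = 50.8 × 0.6293 = 31.969 m

32.0 m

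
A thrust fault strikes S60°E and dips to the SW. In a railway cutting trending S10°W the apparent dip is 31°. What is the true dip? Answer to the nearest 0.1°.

32.6°

The section is 70° from the strike.
tan δ = tan α / sin β = tan 31° / sin 70° = 0.6009 / 0.9397 = 0.6394
δ = arctan(0.6394) = 32.60°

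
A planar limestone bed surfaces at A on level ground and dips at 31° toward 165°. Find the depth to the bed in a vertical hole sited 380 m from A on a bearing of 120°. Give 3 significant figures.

161 m

The hole lies 45° from the dip direction, so the down-dip offset is 380 × cos 45° = 268.70 m.
Depth = down-dip offset × tan(dip) = 268.70 × tan 31° = 268.70 × 0.6009
Depth = 161.45 m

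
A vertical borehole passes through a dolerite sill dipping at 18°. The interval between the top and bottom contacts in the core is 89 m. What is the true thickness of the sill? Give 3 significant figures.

True thickness t = h · cos(dip) = 89 × cos 18°
t = 89 × 0.9511 = 84.644 m

84.6 m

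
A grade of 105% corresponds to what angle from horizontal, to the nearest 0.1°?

46.4°

tan θ = 105/100 = 1.0500
θ = arctan(1.0500) = 46.40°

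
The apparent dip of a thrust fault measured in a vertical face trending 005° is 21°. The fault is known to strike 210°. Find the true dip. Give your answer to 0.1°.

β = acute angle between strike 210° and section 005° = 25°.
tan(true dip) = tan 21° / sin 25° = 0.9083
true dip = arctan 0.9083 = 42.25°

42.2°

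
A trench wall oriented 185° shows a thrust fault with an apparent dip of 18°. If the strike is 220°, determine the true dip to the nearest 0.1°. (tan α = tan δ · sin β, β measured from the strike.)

β = acute angle between strike 220° and section 185° = 35°.
tan δ = tan α / sin β = tan 18° / sin 35° = 0.3249 / 0.5736 = 0.5665
δ = arctan(0.5665) = 29.53°

29.5°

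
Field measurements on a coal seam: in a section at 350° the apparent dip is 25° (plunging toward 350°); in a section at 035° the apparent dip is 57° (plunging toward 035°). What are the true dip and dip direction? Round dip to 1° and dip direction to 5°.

true dip 61°, dip direction 065°

Represent each trace as a vector plunging at its apparent dip toward its trend (east-north-up frame): v₁ = (-0.157, 0.893, -0.423), v₂ = (0.312, 0.446, -0.839).
Cross product v₁ × v₂ gives the pole to the plane: n ∝ (0.560, 0.264, 0.349).
tan δ = √(n_x²+n_y²)/n_z = 0.619/0.349, so δ = 60.6°.
The horizontal component of n points toward azimuth atan2(n_x, n_y) = 65°, the dip direction.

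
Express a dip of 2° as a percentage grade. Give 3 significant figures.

grade % = 100 × tan 2° = 100 × 0.0349

3.49%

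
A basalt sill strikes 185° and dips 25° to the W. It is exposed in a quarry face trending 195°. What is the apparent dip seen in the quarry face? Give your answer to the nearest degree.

Angle between strike (185°) and section (195°): β = 10°.
tan α = tan 25° × sin 10° = 0.4663 × 0.1736 = 0.0810
α = arctan(0.0810) = 4.63°

5°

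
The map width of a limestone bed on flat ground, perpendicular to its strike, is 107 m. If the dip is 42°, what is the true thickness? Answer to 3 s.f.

True thickness t = w · sin(dip) = 107 × sin 42°
t = 107 × 0.6691 = 71.597 m

71.6 m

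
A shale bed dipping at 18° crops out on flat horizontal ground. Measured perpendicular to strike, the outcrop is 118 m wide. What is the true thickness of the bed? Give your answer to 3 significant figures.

True thickness t = w · sin(dip) = 118 × sin 18°
t = 118 × 0.3090 = 36.464 m

36.5 m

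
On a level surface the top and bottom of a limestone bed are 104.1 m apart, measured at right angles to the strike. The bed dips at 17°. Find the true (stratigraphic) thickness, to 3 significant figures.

30.4 m

True thickness t = w · sin(dip) = 104.1 × sin 17°
t = 104.1 × 0.2924 = 30.436 m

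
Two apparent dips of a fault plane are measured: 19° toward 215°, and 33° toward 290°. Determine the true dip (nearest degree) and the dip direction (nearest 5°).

true dip 34°, dip direction 275°

Each apparent-dip line lies in the plane. As unit vectors (x east, y north, z up), v₁ plunges 19°→215° and v₂ plunges 33°→290°.
The plane normal is n = v₁ × v₂ ∝ (-0.515, 0.039, 0.766).
True dip = arccos(n_z / |n|) = arccos(0.8290) = 34.0°.
Dip direction = azimuth of (n_x, n_y) = atan2(-0.515, 0.039) = 274°.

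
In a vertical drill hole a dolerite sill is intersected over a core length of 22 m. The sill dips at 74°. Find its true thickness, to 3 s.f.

True thickness t = h · cos(dip) = 22 × cos 74°
t = 22 × 0.2756 = 6.064 m

6.06 m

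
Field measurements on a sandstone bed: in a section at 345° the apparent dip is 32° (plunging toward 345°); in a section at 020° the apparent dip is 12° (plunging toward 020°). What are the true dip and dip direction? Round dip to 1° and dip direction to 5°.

true dip 39°, dip direction 305°

Each apparent-dip line lies in the plane. As unit vectors (x east, y north, z up), v₁ plunges 32°→345° and v₂ plunges 12°→020°.
Cross product v₁ × v₂ gives the pole to the plane: n ∝ (-0.317, 0.223, 0.476).
tan δ = √(n_x²+n_y²)/n_z = 0.387/0.476, so δ = 39.1°.
Dip direction = azimuth of (n_x, n_y) = atan2(-0.317, 0.223) = 305°.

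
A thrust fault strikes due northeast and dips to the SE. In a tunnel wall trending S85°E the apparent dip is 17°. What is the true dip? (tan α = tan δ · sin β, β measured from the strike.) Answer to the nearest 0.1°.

β = acute angle between strike due northeast and section S85°E = 50°.
tan(true dip) = tan 17° / sin 50° = 0.3991
true dip = arctan 0.3991 = 21.76°

21.8°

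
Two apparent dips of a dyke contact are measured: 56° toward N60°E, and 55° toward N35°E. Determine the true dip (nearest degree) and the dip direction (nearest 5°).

Represent each trace as a vector plunging at its apparent dip toward its trend (east-north-up frame): v₁ = (0.484, 0.280, -0.829), v₂ = (0.329, 0.470, -0.819).
n = v₁ × v₂ = (0.160, 0.124, 0.136) (taken with n_z > 0).
True dip = arccos(n_z / |n|) = arccos(0.5557) = 56.2°.
The horizontal component of n points toward azimuth atan2(n_x, n_y) = 52°, the dip direction.

true dip 56°, dip direction 050°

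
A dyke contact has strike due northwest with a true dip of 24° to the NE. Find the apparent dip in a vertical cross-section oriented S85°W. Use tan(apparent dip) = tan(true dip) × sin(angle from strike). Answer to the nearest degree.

19°

The strike is due northwest and the section trends S85°W; the acute angle between them is β = 50°.
tan(apparent dip) = tan 24° · sin 50° = 0.3411
apparent dip = arctan 0.3411 = 18.83°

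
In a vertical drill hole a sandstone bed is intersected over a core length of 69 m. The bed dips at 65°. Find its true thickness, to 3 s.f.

29.2 m

True thickness t = h · cos(dip) = 69 × cos 65°
t = 69 × 0.4226 = 29.161 m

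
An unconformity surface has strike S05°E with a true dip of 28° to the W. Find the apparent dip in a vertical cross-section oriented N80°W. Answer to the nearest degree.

27°

The section lies 75° from the strike.
tan(apparent dip) = tan 28° · sin 75° = 0.5136
α = arctan(0.5136) = 27.18°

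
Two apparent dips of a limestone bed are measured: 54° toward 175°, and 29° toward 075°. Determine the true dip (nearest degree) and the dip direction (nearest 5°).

Represent each trace as a vector plunging at its apparent dip toward its trend (east-north-up frame): v₁ = (0.051, -0.586, -0.809), v₂ = (0.845, 0.226, -0.485).
n = v₁ × v₂ = (0.467, -0.659, 0.506) (taken with n_z > 0).
True dip = arccos(n_z / |n|) = arccos(0.5312) = 57.9°.
The horizontal component of n points toward azimuth atan2(n_x, n_y) = 145°, the dip direction.

true dip 58°, dip direction 145°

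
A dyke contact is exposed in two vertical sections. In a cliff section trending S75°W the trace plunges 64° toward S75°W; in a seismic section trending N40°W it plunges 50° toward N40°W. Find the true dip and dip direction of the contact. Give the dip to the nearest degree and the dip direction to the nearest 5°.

true dip 64°, dip direction 265°

Represent each trace as a vector plunging at its apparent dip toward its trend (east-north-up frame): v₁ = (-0.423, -0.113, -0.899), v₂ = (-0.413, 0.492, -0.766).
n = v₁ × v₂ = (-0.529, -0.047, 0.255) (taken with n_z > 0).
tan δ = √(n_x²+n_y²)/n_z = 0.532/0.255, so δ = 64.3°.
The horizontal component of n points toward azimuth atan2(n_x, n_y) = 265°, the dip direction.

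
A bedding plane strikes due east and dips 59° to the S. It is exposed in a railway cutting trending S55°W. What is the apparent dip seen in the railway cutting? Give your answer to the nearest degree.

The strike is due east and the section trends S55°W; the acute angle between them is β = 35°.
tan(apparent dip) = tan 59° · sin 35° = 0.9546
apparent dip = arctan 0.9546 = 43.67°

44°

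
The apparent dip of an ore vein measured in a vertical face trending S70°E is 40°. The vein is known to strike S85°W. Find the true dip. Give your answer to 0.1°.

63.3°

The section is 25° from the strike.
tan(true dip) = tan 40° / sin 25° = 1.9855
δ = arctan(1.9855) = 63.27°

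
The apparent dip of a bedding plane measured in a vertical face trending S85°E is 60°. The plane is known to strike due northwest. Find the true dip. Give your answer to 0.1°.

69.6°

β = acute angle between strike due northwest and section S85°E = 40°.
tan δ = tan α / sin β = tan 60° / sin 40° = 1.7321 / 0.6428 = 2.6946
δ = arctan(2.6946) = 69.64°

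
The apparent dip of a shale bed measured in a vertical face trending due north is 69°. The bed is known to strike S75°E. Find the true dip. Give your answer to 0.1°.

The section is 75° from the strike.
tan δ = tan α / sin β = tan 69° / sin 75° = 2.6051 / 0.9659 = 2.6970
true dip = arctan 2.6970 = 69.66°

69.7°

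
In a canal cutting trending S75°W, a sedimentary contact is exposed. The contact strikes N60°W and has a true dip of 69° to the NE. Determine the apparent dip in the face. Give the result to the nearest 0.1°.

61.5°

The section lies 45° from the strike.
tan(apparent dip) = tan 69° · sin 45° = 1.8421
α = arctan(1.8421) = 61.50°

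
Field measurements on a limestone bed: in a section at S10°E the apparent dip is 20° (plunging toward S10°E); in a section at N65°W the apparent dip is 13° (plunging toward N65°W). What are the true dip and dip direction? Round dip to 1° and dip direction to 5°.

Each apparent-dip line lies in the plane. As unit vectors (x east, y north, z up), v₁ plunges 20°→S10°E and v₂ plunges 13°→N65°W.
n = v₁ × v₂ = (-0.349, -0.339, 0.750) (taken with n_z > 0).
Dip δ = arctan(|n_h|/n_z) = arctan(0.486/0.750) = 33.0°.
Dip direction = azimuth of (n_x, n_y) = atan2(-0.349, -0.339) = 226°.

true dip 33°, dip direction 225°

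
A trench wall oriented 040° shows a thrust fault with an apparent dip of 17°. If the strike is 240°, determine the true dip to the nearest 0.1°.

41.8°

β = acute angle between strike 240° and section 040° = 20°.
tan δ = tan α / sin β = tan 17° / sin 20° = 0.3057 / 0.3420 = 0.8939
δ = arctan(0.8939) = 41.79°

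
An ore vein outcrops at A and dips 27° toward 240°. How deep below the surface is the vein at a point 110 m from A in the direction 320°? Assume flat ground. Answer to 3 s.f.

9.73 m

The hole lies 80° from the dip direction, so the down-dip offset is 110 × cos 80° = 19.10 m.
Depth = down-dip offset × tan(dip) = 19.10 × tan 27° = 19.10 × 0.5095
Depth = 9.73 m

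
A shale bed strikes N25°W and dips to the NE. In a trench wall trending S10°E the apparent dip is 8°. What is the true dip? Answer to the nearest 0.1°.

28.5°

The section is 15° from the strike.
tan δ = tan α / sin β = tan 8° / sin 15° = 0.1405 / 0.2588 = 0.5430
true dip = arctan 0.5430 = 28.50°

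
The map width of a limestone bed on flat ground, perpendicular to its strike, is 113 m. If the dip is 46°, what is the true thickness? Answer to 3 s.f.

True thickness t = w · sin(dip) = 113 × sin 46°
t = 113 × 0.7193 = 81.285 m

81.3 m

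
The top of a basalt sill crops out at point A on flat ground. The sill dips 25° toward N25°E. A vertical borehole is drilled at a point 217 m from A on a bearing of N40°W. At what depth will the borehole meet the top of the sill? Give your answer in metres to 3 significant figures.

The hole lies 65° from the dip direction, so the down-dip offset is 217 × cos 65° = 91.71 m.
Depth = down-dip offset × tan(dip) = 91.71 × tan 25° = 91.71 × 0.4663
Depth = 42.76 m

42.8 m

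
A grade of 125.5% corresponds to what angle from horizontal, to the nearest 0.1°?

51.5°

tan θ = 125.5/100 = 1.2550
θ = arctan(1.2550) = 51.45°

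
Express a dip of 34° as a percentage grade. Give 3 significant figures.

grade % = 100 × tan 34° = 100 × 0.6745

67.5%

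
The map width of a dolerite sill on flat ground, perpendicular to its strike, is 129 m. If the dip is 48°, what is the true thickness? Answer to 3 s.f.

True thickness t = w · sin(dip) = 129 × sin 48°
t = 129 × 0.7431 = 95.866 m

95.9 m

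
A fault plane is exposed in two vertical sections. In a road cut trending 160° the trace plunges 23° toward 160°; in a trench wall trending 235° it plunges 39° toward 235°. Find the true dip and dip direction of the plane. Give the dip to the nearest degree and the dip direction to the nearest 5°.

true dip 40°, dip direction 220°

Represent each trace as a vector plunging at its apparent dip toward its trend (east-north-up frame): v₁ = (0.315, -0.865, -0.391), v₂ = (-0.637, -0.446, -0.629).
Cross product v₁ × v₂ gives the pole to the plane: n ∝ (-0.370, -0.447, 0.691).
Dip δ = arctan(|n_h|/n_z) = arctan(0.580/0.691) = 40.0°.
The horizontal component of n points toward azimuth atan2(n_x, n_y) = 220°, the dip direction.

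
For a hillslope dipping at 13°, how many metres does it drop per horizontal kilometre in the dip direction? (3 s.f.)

231 m

drop per km = 1000 × tan 13° = 1000 × 0.2309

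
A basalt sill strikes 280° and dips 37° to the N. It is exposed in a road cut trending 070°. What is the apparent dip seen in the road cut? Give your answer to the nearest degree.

21°

The section lies 30° from the strike.
tan(apparent dip) = tan 37° · sin 30° = 0.3768
α = arctan(0.3768) = 20.65°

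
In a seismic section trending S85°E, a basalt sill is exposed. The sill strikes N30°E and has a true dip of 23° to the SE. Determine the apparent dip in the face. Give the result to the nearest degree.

21°

Angle between strike (N30°E) and section (S85°E): β = 65°.
tan(apparent dip) = tan 23° · sin 65° = 0.3847
apparent dip = arctan 0.3847 = 21.04°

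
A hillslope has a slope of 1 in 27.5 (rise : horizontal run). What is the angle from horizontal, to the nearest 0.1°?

tan θ = 1/27.5 = 0.0364
θ = arctan(0.0364) = 2.08°

2.1°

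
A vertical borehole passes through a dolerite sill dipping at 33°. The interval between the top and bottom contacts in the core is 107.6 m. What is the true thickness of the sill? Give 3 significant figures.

True thickness t = h · cos(dip) = 107.6 × cos 33°
t = 107.6 × 0.8387 = 90.241 m

90.2 m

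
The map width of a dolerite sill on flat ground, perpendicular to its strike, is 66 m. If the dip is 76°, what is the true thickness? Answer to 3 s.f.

True thickness t = w · sin(dip) = 66 × sin 76°
t = 66 × 0.9703 = 64.040 m

64.0 m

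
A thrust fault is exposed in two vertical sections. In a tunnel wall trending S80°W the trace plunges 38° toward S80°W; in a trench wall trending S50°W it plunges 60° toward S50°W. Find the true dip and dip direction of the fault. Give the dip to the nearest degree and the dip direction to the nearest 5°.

true dip 66°, dip direction 190°

Each apparent-dip line lies in the plane. As unit vectors (x east, y north, z up), v₁ plunges 38°→S80°W and v₂ plunges 60°→S50°W.
The plane normal is n = v₁ × v₂ ∝ (-0.079, -0.436, 0.197).
tan δ = √(n_x²+n_y²)/n_z = 0.443/0.197, so δ = 66.0°.
Dip direction = atan2(-0.079, -0.436) = 190° (azimuth of n's horizontal projection).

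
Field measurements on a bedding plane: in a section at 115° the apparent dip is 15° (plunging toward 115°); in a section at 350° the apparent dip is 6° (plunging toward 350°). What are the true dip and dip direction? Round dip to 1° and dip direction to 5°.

Each apparent-dip line lies in the plane. As unit vectors (x east, y north, z up), v₁ plunges 15°→115° and v₂ plunges 6°→350°.
Cross product v₁ × v₂ gives the pole to the plane: n ∝ (0.296, 0.136, 0.787).
True dip = arccos(n_z / |n|) = arccos(0.9239) = 22.5°.
The horizontal component of n points toward azimuth atan2(n_x, n_y) = 65°, the dip direction.

true dip 23°, dip direction 065°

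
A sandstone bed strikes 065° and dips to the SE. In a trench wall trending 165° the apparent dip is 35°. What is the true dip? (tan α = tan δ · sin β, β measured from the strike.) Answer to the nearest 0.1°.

35.4°

β = acute angle between strike 065° and section 165° = 80°.
tan δ = tan α / sin β = tan 35° / sin 80° = 0.7002 / 0.9848 = 0.7110
δ = arctan(0.7110) = 35.41°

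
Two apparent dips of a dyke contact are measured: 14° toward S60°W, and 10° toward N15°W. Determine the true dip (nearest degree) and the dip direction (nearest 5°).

Represent each trace as a vector plunging at its apparent dip toward its trend (east-north-up frame): v₁ = (-0.840, -0.485, -0.242), v₂ = (-0.255, 0.951, -0.174).
Cross product v₁ × v₂ gives the pole to the plane: n ∝ (-0.314, 0.084, 0.923).
tan δ = √(n_x²+n_y²)/n_z = 0.325/0.923, so δ = 19.4°.
The horizontal component of n points toward azimuth atan2(n_x, n_y) = 285°, the dip direction.

true dip 19°, dip direction 285°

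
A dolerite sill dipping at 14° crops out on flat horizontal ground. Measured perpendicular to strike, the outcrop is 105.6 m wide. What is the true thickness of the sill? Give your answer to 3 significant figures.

True thickness t = w · sin(dip) = 105.6 × sin 14°
t = 105.6 × 0.2419 = 25.547 m

25.5 m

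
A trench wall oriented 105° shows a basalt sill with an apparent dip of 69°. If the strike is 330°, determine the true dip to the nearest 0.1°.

The section is 45° from the strike.
tan(true dip) = tan 69° / sin 45° = 3.6842
true dip = arctan 3.6842 = 74.81°

74.8°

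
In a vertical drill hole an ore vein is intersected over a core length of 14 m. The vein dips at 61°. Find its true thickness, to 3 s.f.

6.79 m

True thickness t = h · cos(dip) = 14 × cos 61°
t = 14 × 0.4848 = 6.787 m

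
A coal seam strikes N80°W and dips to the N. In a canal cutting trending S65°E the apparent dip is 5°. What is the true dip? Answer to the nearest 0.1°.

18.7°

β = acute angle between strike N80°W and section S65°E = 15°.
tan δ = tan α / sin β = tan 5° / sin 15° = 0.0875 / 0.2588 = 0.3380
δ = arctan(0.3380) = 18.68°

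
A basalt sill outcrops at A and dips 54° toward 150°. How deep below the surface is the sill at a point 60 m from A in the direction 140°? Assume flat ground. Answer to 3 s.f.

81.3 m

The hole lies 10° from the dip direction, so the down-dip offset is 60 × cos 10° = 59.09 m.
Depth = down-dip offset × tan(dip) = 59.09 × tan 54° = 59.09 × 1.3764
Depth = 81.33 m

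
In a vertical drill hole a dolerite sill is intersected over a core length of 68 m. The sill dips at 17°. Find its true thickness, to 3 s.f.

65.0 m

True thickness t = h · cos(dip) = 68 × cos 17°
t = 68 × 0.9563 = 65.029 m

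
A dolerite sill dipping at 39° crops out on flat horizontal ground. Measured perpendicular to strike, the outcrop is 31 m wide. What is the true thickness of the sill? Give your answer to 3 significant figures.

True thickness t = w · sin(dip) = 31 × sin 39°
t = 31 × 0.6293 = 19.509 m

19.5 m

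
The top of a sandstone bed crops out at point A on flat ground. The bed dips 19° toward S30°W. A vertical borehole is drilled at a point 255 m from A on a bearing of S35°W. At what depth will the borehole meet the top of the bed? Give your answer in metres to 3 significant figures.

The hole lies 5° from the dip direction, so the down-dip offset is 255 × cos 5° = 254.03 m.
Depth = down-dip offset × tan(dip) = 254.03 × tan 19° = 254.03 × 0.3443
Depth = 87.47 m

87.5 m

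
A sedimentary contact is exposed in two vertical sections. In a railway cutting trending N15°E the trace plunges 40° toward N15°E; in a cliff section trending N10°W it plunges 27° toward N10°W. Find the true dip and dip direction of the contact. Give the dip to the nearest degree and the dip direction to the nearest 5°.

true dip 46°, dip direction 050°

The two traces are lines in the plane: v₁ = (sin 15°·cos 40°, cos 15°·cos 40°, −sin 40°), v₂ = (sin 350°·cos 27°, cos 350°·cos 27°, −sin 27°).
n = v₁ × v₂ = (0.228, 0.189, 0.288) (taken with n_z > 0).
Dip δ = arctan(|n_h|/n_z) = arctan(0.297/0.288) = 45.8°.
The horizontal component of n points toward azimuth atan2(n_x, n_y) = 50°, the dip direction.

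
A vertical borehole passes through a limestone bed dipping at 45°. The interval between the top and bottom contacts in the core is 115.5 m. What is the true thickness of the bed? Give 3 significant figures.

True thickness t = h · cos(dip) = 115.5 × cos 45°
t = 115.5 × 0.7071 = 81.671 m

81.7 m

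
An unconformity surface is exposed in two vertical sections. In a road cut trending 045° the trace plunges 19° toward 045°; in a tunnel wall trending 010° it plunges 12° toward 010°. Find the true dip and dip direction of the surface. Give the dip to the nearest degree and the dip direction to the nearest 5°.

true dip 20°, dip direction 065°

The two traces are lines in the plane: v₁ = (sin 45°·cos 19°, cos 45°·cos 19°, −sin 19°), v₂ = (sin 10°·cos 12°, cos 10°·cos 12°, −sin 12°).
Cross product v₁ × v₂ gives the pole to the plane: n ∝ (0.175, 0.084, 0.530).
Dip δ = arctan(|n_h|/n_z) = arctan(0.194/0.530) = 20.1°.
Dip direction = atan2(0.175, 0.084) = 64° (azimuth of n's horizontal projection).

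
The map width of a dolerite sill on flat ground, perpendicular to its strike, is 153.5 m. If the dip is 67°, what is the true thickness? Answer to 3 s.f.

True thickness t = w · sin(dip) = 153.5 × sin 67°
t = 153.5 × 0.9205 = 141.297 m

141 m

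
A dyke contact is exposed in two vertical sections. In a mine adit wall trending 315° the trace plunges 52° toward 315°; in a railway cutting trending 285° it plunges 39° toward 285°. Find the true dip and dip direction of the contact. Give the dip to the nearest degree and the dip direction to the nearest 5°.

Each apparent-dip line lies in the plane. As unit vectors (x east, y north, z up), v₁ plunges 52°→315° and v₂ plunges 39°→285°.
n = v₁ × v₂ = (-0.115, 0.318, 0.239) (taken with n_z > 0).
True dip = arccos(n_z / |n|) = arccos(0.5778) = 54.7°.
The horizontal component of n points toward azimuth atan2(n_x, n_y) = 340°, the dip direction.

true dip 55°, dip direction 340°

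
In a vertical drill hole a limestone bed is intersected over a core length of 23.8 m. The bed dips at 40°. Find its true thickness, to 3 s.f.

True thickness t = h · cos(dip) = 23.8 × cos 40°
t = 23.8 × 0.7660 = 18.232 m

18.2 m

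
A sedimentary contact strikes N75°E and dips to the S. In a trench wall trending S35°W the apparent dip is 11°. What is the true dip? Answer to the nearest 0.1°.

16.8°

β = acute angle between strike N75°E and section S35°W = 40°.
tan(true dip) = tan 11° / sin 40° = 0.3024
δ = arctan(0.3024) = 16.83°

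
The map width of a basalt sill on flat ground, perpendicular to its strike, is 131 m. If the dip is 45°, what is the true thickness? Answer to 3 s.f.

92.6 m

True thickness t = w · sin(dip) = 131 × sin 45°
t = 131 × 0.7071 = 92.631 m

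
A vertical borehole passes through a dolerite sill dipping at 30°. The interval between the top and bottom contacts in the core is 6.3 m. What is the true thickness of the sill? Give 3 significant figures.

5.46 m

True thickness t = h · cos(dip) = 6.3 × cos 30°
t = 6.3 × 0.8660 = 5.456 m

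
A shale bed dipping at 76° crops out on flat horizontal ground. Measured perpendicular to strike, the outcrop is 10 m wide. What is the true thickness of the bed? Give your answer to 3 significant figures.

True thickness t = w · sin(dip) = 10 × sin 76°
t = 10 × 0.9703 = 9.703 m

9.70 m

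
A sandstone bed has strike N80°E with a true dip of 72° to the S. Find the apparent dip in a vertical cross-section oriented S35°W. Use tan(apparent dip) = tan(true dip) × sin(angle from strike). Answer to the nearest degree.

65°

Angle between strike (N80°E) and section (S35°W): β = 45°.
tan α = tan 72° × sin 45° = 3.0777 × 0.7071 = 2.1763
apparent dip = arctan 2.1763 = 65.32°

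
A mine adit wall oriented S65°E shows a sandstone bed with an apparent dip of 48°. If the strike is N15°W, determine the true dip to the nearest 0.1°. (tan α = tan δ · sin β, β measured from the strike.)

β = acute angle between strike N15°W and section S65°E = 50°.
tan δ = tan α / sin β = tan 48° / sin 50° = 1.1106 / 0.7660 = 1.4498
δ = arctan(1.4498) = 55.40°

55.4°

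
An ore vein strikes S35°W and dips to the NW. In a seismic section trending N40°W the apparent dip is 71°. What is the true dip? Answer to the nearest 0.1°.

71.6°

β = acute angle between strike S35°W and section N40°W = 75°.
tan(true dip) = tan 71° / sin 75° = 3.0067
δ = arctan(3.0067) = 71.60°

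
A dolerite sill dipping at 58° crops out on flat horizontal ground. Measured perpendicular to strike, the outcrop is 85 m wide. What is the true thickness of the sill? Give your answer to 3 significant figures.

True thickness t = w · sin(dip) = 85 × sin 58°
t = 85 × 0.8480 = 72.084 m

72.1 m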